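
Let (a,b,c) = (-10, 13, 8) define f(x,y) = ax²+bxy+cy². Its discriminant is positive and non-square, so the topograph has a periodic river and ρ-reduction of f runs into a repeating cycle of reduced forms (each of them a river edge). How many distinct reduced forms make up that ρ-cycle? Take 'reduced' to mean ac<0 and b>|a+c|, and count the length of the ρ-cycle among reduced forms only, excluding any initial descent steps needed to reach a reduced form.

D = 489, ⌊√D⌋ = 22
river: ρ → (8,19,-4)
river: ρ → (-4,21,3)
river: ρ → (3,21,-4)
river: ρ → (-4,19,8)
river: ρ → (8,13,-10)
river: ρ → (-10,7,11)
river: ρ → (11,15,-6)
river: ρ → (-6,21,2)
river: ρ → (2,19,-16)
river: ρ → (-16,13,5)
river: ρ → (5,17,-10)
river: ρ → (-10,3,12)
river: ρ → (12,21,-1)
river: ρ → (-1,21,12)
river: ρ → (12,3,-10)
river: ρ → (-10,17,5)
river: ρ → (5,13,-16)
river: ρ → (-16,19,2)
river: ρ → (2,21,-6)
river: ρ → (-6,15,11)
river: ρ → (11,7,-10)
river: ρ → (-10,13,8)
ρ-cycle length = 22 (tail of 0 descent steps not counted)

22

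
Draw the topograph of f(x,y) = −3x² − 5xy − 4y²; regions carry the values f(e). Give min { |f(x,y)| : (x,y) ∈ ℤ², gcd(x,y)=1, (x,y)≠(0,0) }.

translate: b→-1 (≡5 mod 6), so (3,5,4)→(3,-1,2)
flip: (3,-1,2)→(2,1,3)
reduced (well bottom): (2,1,3) with a≤c, −a<b≤a
well minimum |f| = |-2| = 2 (negative-definite)

2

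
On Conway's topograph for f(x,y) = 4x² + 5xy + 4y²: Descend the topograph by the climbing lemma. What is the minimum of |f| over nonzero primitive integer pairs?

translate: b→-3 (≡5 mod 8), so (4,5,4)→(4,-3,3)
flip: (4,-3,3)→(3,3,4)
reduced (well bottom): (3,3,4) with a≤c, −a<b≤a
well minimum = a = 3

3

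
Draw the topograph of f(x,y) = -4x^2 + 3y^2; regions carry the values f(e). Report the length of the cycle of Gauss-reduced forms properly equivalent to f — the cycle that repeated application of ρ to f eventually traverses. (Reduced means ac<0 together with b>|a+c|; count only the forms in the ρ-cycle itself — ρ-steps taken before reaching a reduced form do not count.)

D = 48, ⌊√D⌋ = 6
descent: ρ → (3,6,-1)  [lands on river]
river: ρ → (-1,6,3)
ρ-cycle length = 2 (tail of 1 descent step not counted)

2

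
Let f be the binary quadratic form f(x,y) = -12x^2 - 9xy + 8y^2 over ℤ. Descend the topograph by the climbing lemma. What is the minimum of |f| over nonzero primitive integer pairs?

descent: ρ → (8,9,-12)  [lands on river]
river: ρ → (-12,15,5)
river: ρ → (5,15,-12)
river: ρ → (-12,9,8)
river: ρ → (8,7,-13)
river: ρ → (-13,19,2)
river: ρ → (2,21,-3)
river: ρ → (-3,21,2)
river: ρ → (2,19,-13)
river: ρ → (-13,7,8)
closes: descent 1, river 10
min |a| on river = 2

2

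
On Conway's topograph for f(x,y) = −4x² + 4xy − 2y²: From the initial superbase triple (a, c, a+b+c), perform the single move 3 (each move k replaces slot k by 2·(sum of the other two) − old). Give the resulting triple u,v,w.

start (-4,-2,-2) = (f(1,0),f(0,1),f(1,1))
replace slot 3: 2·((-4)+(-2)) − (-2) = -10 → (-4,-2,-10)

-4,-2,-10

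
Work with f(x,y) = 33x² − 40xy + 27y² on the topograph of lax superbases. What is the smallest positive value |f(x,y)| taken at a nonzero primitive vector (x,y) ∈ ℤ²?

translate: b→26 (≡-40 mod 66), so (33,-40,27)→(33,26,20)
flip: (33,26,20)→(20,-26,33)
translate: b→14 (≡-26 mod 40), so (20,-26,33)→(20,14,27)
reduced (well bottom): (20,14,27) with a≤c, −a<b≤a
well minimum = a = 20

20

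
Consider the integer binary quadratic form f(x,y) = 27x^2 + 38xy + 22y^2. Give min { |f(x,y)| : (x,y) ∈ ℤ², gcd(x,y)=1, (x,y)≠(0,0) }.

translate: b→-16 (≡38 mod 54), so (27,38,22)→(27,-16,11)
flip: (27,-16,11)→(11,16,27)
translate: b→-6 (≡16 mod 22), so (11,16,27)→(11,-6,22)
reduced (well bottom): (11,-6,22) with a≤c, −a<b≤a
well minimum = a = 11

11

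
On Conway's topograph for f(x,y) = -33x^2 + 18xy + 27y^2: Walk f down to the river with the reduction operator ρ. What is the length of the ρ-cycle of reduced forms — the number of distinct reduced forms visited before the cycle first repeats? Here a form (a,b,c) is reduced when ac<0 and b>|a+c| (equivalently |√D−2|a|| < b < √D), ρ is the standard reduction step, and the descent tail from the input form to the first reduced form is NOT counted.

D = 3888, ⌊√D⌋ = 62
river: ρ → (27,36,-24)
river: ρ → (-24,60,3)
river: ρ → (3,60,-24)
river: ρ → (-24,36,27)
river: ρ → (27,18,-33)
river: ρ → (-33,48,12)
river: ρ → (12,48,-33)
river: ρ → (-33,18,27)
ρ-cycle length = 8 (tail of 0 descent steps not counted)

8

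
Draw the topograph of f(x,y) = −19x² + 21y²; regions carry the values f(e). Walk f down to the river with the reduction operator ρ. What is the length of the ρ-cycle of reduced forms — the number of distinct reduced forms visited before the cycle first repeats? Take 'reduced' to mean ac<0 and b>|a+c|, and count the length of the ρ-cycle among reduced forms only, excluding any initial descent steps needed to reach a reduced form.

D = 1596, ⌊√D⌋ = 39
descent: ρ → (21,0,-19)
descent: ρ → (-19,38,2)  [lands on river]
river: ρ → (2,38,-19)
ρ-cycle length = 2 (tail of 2 descent steps not counted)

2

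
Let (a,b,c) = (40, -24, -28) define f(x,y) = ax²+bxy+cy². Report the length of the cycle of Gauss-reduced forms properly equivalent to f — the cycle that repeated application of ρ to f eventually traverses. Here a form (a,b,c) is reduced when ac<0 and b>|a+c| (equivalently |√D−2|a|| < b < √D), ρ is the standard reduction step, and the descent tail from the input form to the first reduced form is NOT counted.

D = 5056, ⌊√D⌋ = 71
descent: ρ → (-28,24,40)  [lands on river]
river: ρ → (40,56,-12)
river: ρ → (-12,64,20)
river: ρ → (20,56,-24)
river: ρ → (-24,40,36)
river: ρ → (36,32,-28)
ρ-cycle length = 6 (tail of 1 descent step not counted)

6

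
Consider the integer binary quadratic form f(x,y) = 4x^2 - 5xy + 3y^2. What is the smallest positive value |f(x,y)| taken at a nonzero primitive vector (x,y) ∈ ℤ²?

translate: b→3 (≡-5 mod 8), so (4,-5,3)→(4,3,2)
flip: (4,3,2)→(2,-3,4)
translate: b→1 (≡-3 mod 4), so (2,-3,4)→(2,1,3)
reduced (well bottom): (2,1,3) with a≤c, −a<b≤a
well minimum = a = 2

2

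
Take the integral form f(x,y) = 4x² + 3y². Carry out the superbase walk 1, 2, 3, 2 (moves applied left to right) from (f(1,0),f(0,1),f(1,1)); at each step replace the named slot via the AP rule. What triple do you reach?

start (4,3,7) = (f(1,0),f(0,1),f(1,1))
replace slot 1: 2·(3+7) − 4 = 16 → (16,3,7)
replace slot 2: 2·(16+7) − 3 = 43 → (16,43,7)
replace slot 3: 2·(16+43) − 7 = 111 → (16,43,111)
replace slot 2: 2·(16+111) − 43 = 211 → (16,211,111)

16,211,111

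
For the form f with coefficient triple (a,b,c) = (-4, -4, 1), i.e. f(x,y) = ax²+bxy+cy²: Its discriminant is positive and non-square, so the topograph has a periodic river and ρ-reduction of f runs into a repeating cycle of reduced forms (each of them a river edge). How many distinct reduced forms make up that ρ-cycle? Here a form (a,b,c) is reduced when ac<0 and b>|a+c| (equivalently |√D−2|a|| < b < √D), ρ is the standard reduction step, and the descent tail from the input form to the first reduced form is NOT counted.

D = 32, ⌊√D⌋ = 5
descent: ρ → (1,4,-4)  [lands on river]
river: ρ → (-4,4,1)
ρ-cycle length = 2 (tail of 1 descent step not counted)

2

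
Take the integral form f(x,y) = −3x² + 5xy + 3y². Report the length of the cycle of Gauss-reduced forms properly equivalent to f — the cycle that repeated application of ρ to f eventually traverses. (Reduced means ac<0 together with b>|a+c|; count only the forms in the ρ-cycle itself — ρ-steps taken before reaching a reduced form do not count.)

D = 61, ⌊√D⌋ = 7
river: ρ → (3,7,-1)
river: ρ → (-1,7,3)
river: ρ → (3,5,-3)
river: ρ → (-3,7,1)
river: ρ → (1,7,-3)
river: ρ → (-3,5,3)
ρ-cycle length = 6 (tail of 0 descent steps not counted)

6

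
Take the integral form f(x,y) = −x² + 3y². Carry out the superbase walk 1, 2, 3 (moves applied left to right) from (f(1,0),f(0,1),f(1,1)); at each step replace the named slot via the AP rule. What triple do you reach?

start (-1,3,2) = (f(1,0),f(0,1),f(1,1))
replace slot 1: 2·(3+2) − (-1) = 11 → (11,3,2)
replace slot 2: 2·(11+2) − 3 = 23 → (11,23,2)
replace slot 3: 2·(11+23) − 2 = 66 → (11,23,66)

11,23,66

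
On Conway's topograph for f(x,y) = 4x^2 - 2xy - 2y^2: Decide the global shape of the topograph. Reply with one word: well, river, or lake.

D = b²−4ac = (-2)² − 4·4·(-2) = 36
D = 6² is a perfect square ⇒ form factors over ℤ ⇒ lakes

lake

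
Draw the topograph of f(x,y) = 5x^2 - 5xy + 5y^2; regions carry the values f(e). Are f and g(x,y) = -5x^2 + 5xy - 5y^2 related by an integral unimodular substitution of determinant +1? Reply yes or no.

D₁ = -75, D₂ = -75
f: translate: b→5 (≡-5 mod 10), so (5,-5,5)→(5,5,5)
f: reduced (well bottom): (5,5,5) with a≤c, −a<b≤a
g is negative-definite; reduce −g:
−g: translate: b→5 (≡-5 mod 10), so (5,-5,5)→(5,5,5)
−g: reduced (well bottom): (5,5,5) with a≤c, −a<b≤a
flip sign back: reduced form of g is (-5,-5,-5)
reduced forms (5, 5, 5) vs (-5, -5, -5) ⇒ inequivalent

no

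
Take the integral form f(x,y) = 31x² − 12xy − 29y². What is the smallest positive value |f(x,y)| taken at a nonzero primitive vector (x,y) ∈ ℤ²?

descent: ρ → (-29,12,31)  [lands on river]
river: ρ → (31,50,-10)
river: ρ → (-10,50,31)
river: ρ → (31,12,-29)
river: ρ → (-29,46,14)
river: ρ → (14,38,-41)
river: ρ → (-41,44,11)
river: ρ → (11,44,-41)
river: ρ → (-41,38,14)
river: ρ → (14,46,-29)
closes: descent 1, river 10
min |a| on river = 10

10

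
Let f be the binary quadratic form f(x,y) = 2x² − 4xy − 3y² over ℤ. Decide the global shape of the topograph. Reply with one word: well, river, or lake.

D = b²−4ac = (-4)² − 4·2·(-3) = 40
D > 0 non-square ⇒ indefinite ⇒ periodic river

river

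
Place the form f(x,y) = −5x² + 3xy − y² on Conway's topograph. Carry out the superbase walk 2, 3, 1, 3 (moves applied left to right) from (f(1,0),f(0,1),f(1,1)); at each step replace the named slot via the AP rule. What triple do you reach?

start (-5,-1,-3) = (f(1,0),f(0,1),f(1,1))
replace slot 2: 2·((-5)+(-3)) − (-1) = -15 → (-5,-15,-3)
replace slot 3: 2·((-5)+(-15)) − (-3) = -37 → (-5,-15,-37)
replace slot 1: 2·((-15)+(-37)) − (-5) = -99 → (-99,-15,-37)
replace slot 3: 2·((-99)+(-15)) − (-37) = -191 → (-99,-15,-191)

-99,-15,-191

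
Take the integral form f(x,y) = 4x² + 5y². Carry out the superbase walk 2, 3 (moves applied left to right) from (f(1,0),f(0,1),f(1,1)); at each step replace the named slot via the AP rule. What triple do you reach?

start (4,5,9) = (f(1,0),f(0,1),f(1,1))
replace slot 2: 2·(4+9) − 5 = 21 → (4,21,9)
replace slot 3: 2·(4+21) − 9 = 41 → (4,21,41)

4,21,41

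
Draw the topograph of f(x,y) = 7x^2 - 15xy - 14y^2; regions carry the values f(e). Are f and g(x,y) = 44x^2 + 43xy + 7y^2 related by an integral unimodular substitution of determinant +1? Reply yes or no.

D₁ = 617, D₂ = 617
river cycle of f (length 34): (-14, 15, 7), (7, 13, -16), (-16, 19, 4), (4, 21, -11), (-11, 23, 2), (2, 21, -22), (-22, 23, 1), (1, 23, -22), (-22, 21, 2), (2, 23, -11), … (24 more)
river cycle of g (length 34): (7, 13, -16), (-16, 19, 4), (4, 21, -11), (-11, 23, 2), (2, 21, -22), (-22, 23, 1), (1, 23, -22), (-22, 21, 2), (2, 23, -11), (-11, 21, 4), … (24 more)
cycles coincide ⇒ equivalent

yes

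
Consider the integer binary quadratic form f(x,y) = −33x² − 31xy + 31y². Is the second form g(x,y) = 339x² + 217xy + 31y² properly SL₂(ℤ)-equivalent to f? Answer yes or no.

D₁ = 5053, D₂ = 5053
river cycle of f (length 34): (31, 31, -33), (-33, 35, 29), (29, 23, -39), (-39, 55, 13), (13, 49, -51), (-51, 53, 11), (11, 57, -41), (-41, 25, 27), (27, 29, -39), (-39, 49, 17), … (24 more)
river cycle of g (length 34): (31, 31, -33), (-33, 35, 29), (29, 23, -39), (-39, 55, 13), (13, 49, -51), (-51, 53, 11), (11, 57, -41), (-41, 25, 27), (27, 29, -39), (-39, 49, 17), … (24 more)
cycles coincide ⇒ equivalent

yes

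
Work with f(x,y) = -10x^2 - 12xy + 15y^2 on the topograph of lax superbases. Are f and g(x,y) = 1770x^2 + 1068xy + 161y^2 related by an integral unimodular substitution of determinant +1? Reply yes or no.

D₁ = 744, D₂ = 744
river cycle of f (length 10): (15, 12, -10), (-10, 8, 17), (17, 26, -1), (-1, 26, 17), (17, 8, -10), (-10, 12, 15), (15, 18, -7), (-7, 24, 6), (6, 24, -7), (-7, 18, 15)
river cycle of g (length 10): (15, 12, -10), (-10, 8, 17), (17, 26, -1), (-1, 26, 17), (17, 8, -10), (-10, 12, 15), (15, 18, -7), (-7, 24, 6), (6, 24, -7), (-7, 18, 15)
cycles coincide ⇒ equivalent

yes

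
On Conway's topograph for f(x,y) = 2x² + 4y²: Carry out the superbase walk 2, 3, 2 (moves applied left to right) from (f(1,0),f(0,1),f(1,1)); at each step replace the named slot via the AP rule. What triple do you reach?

start (2,4,6) = (f(1,0),f(0,1),f(1,1))
replace slot 2: 2·(2+6) − 4 = 12 → (2,12,6)
replace slot 3: 2·(2+12) − 6 = 22 → (2,12,22)
replace slot 2: 2·(2+22) − 12 = 36 → (2,36,22)

2,36,22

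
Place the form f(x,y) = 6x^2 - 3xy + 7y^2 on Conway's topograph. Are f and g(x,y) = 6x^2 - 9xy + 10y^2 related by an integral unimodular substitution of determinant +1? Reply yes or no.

D₁ = -159, D₂ = -159
f: reduced (well bottom): (6,-3,7) with a≤c, −a<b≤a
g: translate: b→3 (≡-9 mod 12), so (6,-9,10)→(6,3,7)
g: reduced (well bottom): (6,3,7) with a≤c, −a<b≤a
reduced forms (6, -3, 7) vs (6, 3, 7) ⇒ inequivalent

no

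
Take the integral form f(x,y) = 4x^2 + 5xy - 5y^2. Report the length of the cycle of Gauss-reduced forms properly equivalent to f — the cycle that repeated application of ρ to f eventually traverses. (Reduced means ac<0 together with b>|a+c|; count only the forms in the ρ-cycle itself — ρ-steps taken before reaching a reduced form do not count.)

D = 105, ⌊√D⌋ = 10
river: ρ → (-5,5,4)
river: ρ → (4,3,-6)
river: ρ → (-6,9,1)
river: ρ → (1,9,-6)
river: ρ → (-6,3,4)
river: ρ → (4,5,-5)
ρ-cycle length = 6 (tail of 0 descent steps not counted)

6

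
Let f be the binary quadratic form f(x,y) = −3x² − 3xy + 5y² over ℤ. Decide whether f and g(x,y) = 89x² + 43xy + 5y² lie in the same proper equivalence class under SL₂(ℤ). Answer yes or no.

D₁ = 69, D₂ = 69
river cycle of f (length 4): (5, 3, -3), (-3, 3, 5), (5, 7, -1), (-1, 7, 5)
river cycle of g (length 4): (5, 7, -1), (-1, 7, 5), (5, 3, -3), (-3, 3, 5)
cycles coincide ⇒ equivalent

yes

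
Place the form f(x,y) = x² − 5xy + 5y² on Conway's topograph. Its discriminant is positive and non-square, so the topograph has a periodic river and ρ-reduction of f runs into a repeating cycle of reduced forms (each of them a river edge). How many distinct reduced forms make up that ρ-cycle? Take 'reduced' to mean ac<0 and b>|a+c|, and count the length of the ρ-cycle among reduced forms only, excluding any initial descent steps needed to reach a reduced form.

D = 5, ⌊√D⌋ = 2
descent: ρ → (5,5,1)
descent: ρ → (1,1,-1)  [lands on river]
river: ρ → (-1,1,1)
ρ-cycle length = 2 (tail of 2 descent steps not counted)

2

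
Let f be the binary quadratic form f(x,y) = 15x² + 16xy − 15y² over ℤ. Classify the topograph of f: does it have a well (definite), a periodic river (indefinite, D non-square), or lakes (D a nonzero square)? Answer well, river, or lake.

D = b²−4ac = 16² − 4·15·(-15) = 1156
D = 34² is a perfect square ⇒ form factors over ℤ ⇒ lakes

lake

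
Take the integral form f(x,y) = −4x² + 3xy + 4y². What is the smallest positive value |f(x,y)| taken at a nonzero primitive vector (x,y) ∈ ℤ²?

river: ρ → (4,5,-3)
river: ρ → (-3,7,2)
river: ρ → (2,5,-6)
river: ρ → (-6,7,1)
river: ρ → (1,7,-6)
river: ρ → (-6,5,2)
river: ρ → (2,7,-3)
river: ρ → (-3,5,4)
river: ρ → (4,3,-4)
river: ρ → (-4,5,3)
river: ρ → (3,7,-2)
river: ρ → (-2,5,6)
river: ρ → (6,7,-1)
river: ρ → (-1,7,6)
river: ρ → (6,5,-2)
river: ρ → (-2,7,3)
river: ρ → (3,5,-4)
river: ρ → (-4,3,4)
closes: descent 0, river 18
min |a| on river = 1

1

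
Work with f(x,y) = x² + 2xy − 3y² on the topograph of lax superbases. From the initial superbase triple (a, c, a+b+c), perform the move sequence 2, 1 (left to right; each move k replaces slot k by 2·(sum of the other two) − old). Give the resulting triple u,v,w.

start (1,-3,0) = (f(1,0),f(0,1),f(1,1))
replace slot 2: 2·(1+0) − (-3) = 5 → (1,5,0)
replace slot 1: 2·(5+0) − 1 = 9 → (9,5,0)

9,5,0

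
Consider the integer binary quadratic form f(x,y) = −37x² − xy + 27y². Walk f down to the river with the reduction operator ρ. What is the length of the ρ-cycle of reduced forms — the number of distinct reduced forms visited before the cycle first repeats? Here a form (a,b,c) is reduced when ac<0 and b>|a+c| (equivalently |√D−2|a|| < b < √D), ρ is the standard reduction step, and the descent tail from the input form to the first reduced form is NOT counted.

D = 3997, ⌊√D⌋ = 63
descent: ρ → (27,55,-9)  [lands on river]
river: ρ → (-9,53,33)
river: ρ → (33,13,-29)
river: ρ → (-29,45,17)
river: ρ → (17,57,-11)
river: ρ → (-11,53,27)
ρ-cycle length = 6 (tail of 1 descent step not counted)

6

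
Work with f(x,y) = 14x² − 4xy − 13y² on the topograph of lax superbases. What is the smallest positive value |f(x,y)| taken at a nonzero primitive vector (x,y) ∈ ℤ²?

descent: ρ → (-13,4,14)  [lands on river]
river: ρ → (14,24,-3)
river: ρ → (-3,24,14)
river: ρ → (14,4,-13)
river: ρ → (-13,22,5)
river: ρ → (5,18,-21)
river: ρ → (-21,24,2)
river: ρ → (2,24,-21)
river: ρ → (-21,18,5)
river: ρ → (5,22,-13)
closes: descent 1, river 10
min |a| on river = 2

2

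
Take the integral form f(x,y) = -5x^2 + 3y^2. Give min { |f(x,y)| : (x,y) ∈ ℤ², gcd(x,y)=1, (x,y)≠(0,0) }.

descent: ρ → (3,6,-2)  [lands on river]
river: ρ → (-2,6,3)
closes: descent 1, river 2
min |a| on river = 2

2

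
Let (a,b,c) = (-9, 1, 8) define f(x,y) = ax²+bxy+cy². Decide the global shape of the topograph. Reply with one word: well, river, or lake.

D = b²−4ac = 1² − 4·(-9)·8 = 289
D = 17² is a perfect square ⇒ form factors over ℤ ⇒ lakes

lake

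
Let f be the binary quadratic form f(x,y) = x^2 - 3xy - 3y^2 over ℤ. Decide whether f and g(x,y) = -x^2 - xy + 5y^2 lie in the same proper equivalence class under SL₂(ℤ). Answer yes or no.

D₁ = 21, D₂ = 21
river cycle of f (length 2): (-3, 3, 1), (1, 3, -3)
river cycle of g (length 2): (-1, 3, 3), (3, 3, -1)
cycles differ ⇒ inequivalent

no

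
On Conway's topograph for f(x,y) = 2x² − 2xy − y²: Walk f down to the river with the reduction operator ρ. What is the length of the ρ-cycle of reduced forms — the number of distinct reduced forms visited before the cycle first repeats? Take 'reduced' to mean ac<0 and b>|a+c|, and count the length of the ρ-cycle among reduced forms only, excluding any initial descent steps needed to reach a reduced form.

D = 12, ⌊√D⌋ = 3
descent: ρ → (-1,2,2)  [lands on river]
river: ρ → (2,2,-1)
ρ-cycle length = 2 (tail of 1 descent step not counted)

2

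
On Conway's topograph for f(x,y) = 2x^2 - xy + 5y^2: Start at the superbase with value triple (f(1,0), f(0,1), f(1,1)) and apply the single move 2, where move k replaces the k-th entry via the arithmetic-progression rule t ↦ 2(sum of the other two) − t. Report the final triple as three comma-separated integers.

start (2,5,6) = (f(1,0),f(0,1),f(1,1))
replace slot 2: 2·(2+6) − 5 = 11 → (2,11,6)

2,11,6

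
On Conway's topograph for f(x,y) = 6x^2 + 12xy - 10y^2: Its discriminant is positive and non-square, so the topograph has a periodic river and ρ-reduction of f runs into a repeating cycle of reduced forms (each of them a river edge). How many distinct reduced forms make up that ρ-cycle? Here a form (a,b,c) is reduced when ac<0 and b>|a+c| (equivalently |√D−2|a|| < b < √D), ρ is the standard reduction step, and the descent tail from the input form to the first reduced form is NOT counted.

D = 384, ⌊√D⌋ = 19
river: ρ → (-10,8,8)
river: ρ → (8,8,-10)
river: ρ → (-10,12,6)
river: ρ → (6,12,-10)
ρ-cycle length = 4 (tail of 0 descent steps not counted)

4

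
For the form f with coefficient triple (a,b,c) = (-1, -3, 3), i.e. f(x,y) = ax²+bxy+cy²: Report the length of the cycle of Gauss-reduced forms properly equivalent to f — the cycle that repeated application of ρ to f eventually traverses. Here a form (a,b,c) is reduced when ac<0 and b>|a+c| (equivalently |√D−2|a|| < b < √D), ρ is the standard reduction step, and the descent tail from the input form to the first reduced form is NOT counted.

D = 21, ⌊√D⌋ = 4
descent: ρ → (3,3,-1)  [lands on river]
river: ρ → (-1,3,3)
ρ-cycle length = 2 (tail of 1 descent step not counted)

2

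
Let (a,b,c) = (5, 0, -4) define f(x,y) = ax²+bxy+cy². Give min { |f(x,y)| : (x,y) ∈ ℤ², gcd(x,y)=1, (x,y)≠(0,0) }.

descent: ρ → (-4,8,1)  [lands on river]
river: ρ → (1,8,-4)
closes: descent 1, river 2
min |a| on river = 1

1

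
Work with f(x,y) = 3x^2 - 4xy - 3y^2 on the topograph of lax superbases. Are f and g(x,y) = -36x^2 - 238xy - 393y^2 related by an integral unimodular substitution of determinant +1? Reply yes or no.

D₁ = 52, D₂ = 52
river cycle of f (length 10): (-3, 4, 3), (3, 2, -4), (-4, 6, 1), (1, 6, -4), (-4, 2, 3), (3, 4, -3), (-3, 2, 4), (4, 6, -1), (-1, 6, 4), (4, 2, -3)
river cycle of g (length 10): (-3, 4, 3), (3, 2, -4), (-4, 6, 1), (1, 6, -4), (-4, 2, 3), (3, 4, -3), (-3, 2, 4), (4, 6, -1), (-1, 6, 4), (4, 2, -3)
cycles coincide ⇒ equivalent

yes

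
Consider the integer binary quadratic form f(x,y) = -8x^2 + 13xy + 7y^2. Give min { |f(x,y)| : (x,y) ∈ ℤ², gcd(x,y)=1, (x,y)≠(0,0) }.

river: ρ → (7,15,-6)
river: ρ → (-6,9,13)
river: ρ → (13,17,-2)
river: ρ → (-2,19,4)
river: ρ → (4,13,-14)
river: ρ → (-14,15,3)
river: ρ → (3,15,-14)
river: ρ → (-14,13,4)
river: ρ → (4,19,-2)
river: ρ → (-2,17,13)
river: ρ → (13,9,-6)
river: ρ → (-6,15,7)
river: ρ → (7,13,-8)
river: ρ → (-8,19,1)
river: ρ → (1,19,-8)
river: ρ → (-8,13,7)
closes: descent 0, river 16
min |a| on river = 1

1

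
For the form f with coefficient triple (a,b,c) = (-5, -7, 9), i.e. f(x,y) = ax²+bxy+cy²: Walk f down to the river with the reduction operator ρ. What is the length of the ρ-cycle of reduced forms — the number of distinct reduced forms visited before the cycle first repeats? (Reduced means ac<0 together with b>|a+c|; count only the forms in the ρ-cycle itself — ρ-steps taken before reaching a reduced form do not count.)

D = 229, ⌊√D⌋ = 15
descent: ρ → (9,7,-5)  [lands on river]
river: ρ → (-5,13,3)
river: ρ → (3,11,-9)
river: ρ → (-9,7,5)
river: ρ → (5,13,-3)
river: ρ → (-3,11,9)
ρ-cycle length = 6 (tail of 1 descent step not counted)

6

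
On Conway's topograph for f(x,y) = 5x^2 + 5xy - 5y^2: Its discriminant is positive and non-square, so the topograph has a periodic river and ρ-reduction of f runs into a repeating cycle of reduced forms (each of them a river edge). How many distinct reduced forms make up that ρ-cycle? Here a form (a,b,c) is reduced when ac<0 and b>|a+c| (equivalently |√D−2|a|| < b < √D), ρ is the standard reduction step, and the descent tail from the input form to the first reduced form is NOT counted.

D = 125, ⌊√D⌋ = 11
river: ρ → (-5,5,5)
river: ρ → (5,5,-5)
ρ-cycle length = 2 (tail of 0 descent steps not counted)

2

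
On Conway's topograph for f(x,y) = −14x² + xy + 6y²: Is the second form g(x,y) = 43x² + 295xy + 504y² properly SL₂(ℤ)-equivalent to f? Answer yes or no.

D₁ = 337, D₂ = 337
river cycle of f (length 42): (6, 11, -9), (-9, 7, 8), (8, 9, -8), (-8, 7, 9), (9, 11, -6), (-6, 13, 7), (7, 15, -4), (-4, 17, 3), (3, 13, -14), (-14, 15, 2), … (32 more)
river cycle of g (length 42): (6, 11, -9), (-9, 7, 8), (8, 9, -8), (-8, 7, 9), (9, 11, -6), (-6, 13, 7), (7, 15, -4), (-4, 17, 3), (3, 13, -14), (-14, 15, 2), … (32 more)
cycles coincide ⇒ equivalent

yes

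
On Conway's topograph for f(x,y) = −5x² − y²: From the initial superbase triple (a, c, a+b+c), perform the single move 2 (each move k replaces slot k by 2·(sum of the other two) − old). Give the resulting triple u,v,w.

start (-5,-1,-6) = (f(1,0),f(0,1),f(1,1))
replace slot 2: 2·((-5)+(-6)) − (-1) = -21 → (-5,-21,-6)

-5,-21,-6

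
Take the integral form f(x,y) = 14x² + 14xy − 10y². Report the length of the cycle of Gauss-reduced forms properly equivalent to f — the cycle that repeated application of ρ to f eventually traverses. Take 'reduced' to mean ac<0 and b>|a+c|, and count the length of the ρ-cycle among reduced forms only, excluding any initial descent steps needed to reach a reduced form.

D = 756, ⌊√D⌋ = 27
river: ρ → (-10,26,2)
river: ρ → (2,26,-10)
river: ρ → (-10,14,14)
river: ρ → (14,14,-10)
ρ-cycle length = 4 (tail of 0 descent steps not counted)

4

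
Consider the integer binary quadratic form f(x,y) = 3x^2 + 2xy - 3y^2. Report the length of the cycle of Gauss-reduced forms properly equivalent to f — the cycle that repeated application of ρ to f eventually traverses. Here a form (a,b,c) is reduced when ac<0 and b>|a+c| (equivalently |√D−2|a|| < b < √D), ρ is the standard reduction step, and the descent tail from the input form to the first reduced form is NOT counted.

D = 40, ⌊√D⌋ = 6
river: ρ → (-3,4,2)
river: ρ → (2,4,-3)
river: ρ → (-3,2,3)
river: ρ → (3,4,-2)
river: ρ → (-2,4,3)
river: ρ → (3,2,-3)
ρ-cycle length = 6 (tail of 0 descent steps not counted)

6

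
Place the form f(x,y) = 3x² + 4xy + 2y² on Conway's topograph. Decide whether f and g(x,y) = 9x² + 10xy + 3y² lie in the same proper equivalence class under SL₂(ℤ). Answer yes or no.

D₁ = -8, D₂ = -8
f: translate: b→-2 (≡4 mod 6), so (3,4,2)→(3,-2,1)
f: flip: (3,-2,1)→(1,2,3)
f: translate: b→0 (≡2 mod 2), so (1,2,3)→(1,0,2)
f: reduced (well bottom): (1,0,2) with a≤c, −a<b≤a
g: translate: b→-8 (≡10 mod 18), so (9,10,3)→(9,-8,2)
g: flip: (9,-8,2)→(2,8,9)
g: translate: b→0 (≡8 mod 4), so (2,8,9)→(2,0,1)
g: flip: (2,0,1)→(1,0,2)
g: reduced (well bottom): (1,0,2) with a≤c, −a<b≤a
reduced forms (1, 0, 2) vs (1, 0, 2) ⇒ equivalent

yes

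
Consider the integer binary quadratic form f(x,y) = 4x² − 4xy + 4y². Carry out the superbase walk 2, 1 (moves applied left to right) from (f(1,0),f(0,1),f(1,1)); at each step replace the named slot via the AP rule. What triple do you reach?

start (4,4,4) = (f(1,0),f(0,1),f(1,1))
replace slot 2: 2·(4+4) − 4 = 12 → (4,12,4)
replace slot 1: 2·(12+4) − 4 = 28 → (28,12,4)

28,12,4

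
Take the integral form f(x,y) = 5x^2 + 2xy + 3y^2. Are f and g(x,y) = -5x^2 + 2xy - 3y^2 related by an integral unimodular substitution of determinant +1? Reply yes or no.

D₁ = -56, D₂ = -56
f: flip: (5,2,3)→(3,-2,5)
f: reduced (well bottom): (3,-2,5) with a≤c, −a<b≤a
g is negative-definite; reduce −g:
−g: flip: (5,-2,3)→(3,2,5)
−g: reduced (well bottom): (3,2,5) with a≤c, −a<b≤a
flip sign back: reduced form of g is (-3,-2,-5)
reduced forms (3, -2, 5) vs (-3, -2, -5) ⇒ inequivalent

no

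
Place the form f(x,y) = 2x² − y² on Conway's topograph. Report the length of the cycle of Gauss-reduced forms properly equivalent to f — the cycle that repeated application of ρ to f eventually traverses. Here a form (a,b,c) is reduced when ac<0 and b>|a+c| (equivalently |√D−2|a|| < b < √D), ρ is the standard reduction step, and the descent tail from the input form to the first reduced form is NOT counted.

D = 8, ⌊√D⌋ = 2
descent: ρ → (-1,2,1)  [lands on river]
river: ρ → (1,2,-1)
ρ-cycle length = 2 (tail of 1 descent step not counted)

2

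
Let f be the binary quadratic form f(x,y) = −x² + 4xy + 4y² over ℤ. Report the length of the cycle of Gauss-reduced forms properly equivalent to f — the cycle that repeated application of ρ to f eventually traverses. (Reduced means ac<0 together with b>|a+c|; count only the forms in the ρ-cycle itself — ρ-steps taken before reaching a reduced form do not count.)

D = 32, ⌊√D⌋ = 5
river: ρ → (4,4,-1)
river: ρ → (-1,4,4)
ρ-cycle length = 2 (tail of 0 descent steps not counted)

2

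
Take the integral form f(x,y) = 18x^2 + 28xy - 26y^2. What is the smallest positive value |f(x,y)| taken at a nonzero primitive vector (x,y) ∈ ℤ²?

river: ρ → (-26,24,20)
river: ρ → (20,16,-30)
river: ρ → (-30,44,6)
river: ρ → (6,40,-44)
river: ρ → (-44,48,2)
river: ρ → (2,48,-44)
river: ρ → (-44,40,6)
river: ρ → (6,44,-30)
river: ρ → (-30,16,20)
river: ρ → (20,24,-26)
river: ρ → (-26,28,18)
river: ρ → (18,44,-10)
river: ρ → (-10,36,34)
river: ρ → (34,32,-12)
river: ρ → (-12,40,22)
river: ρ → (22,48,-4)
river: ρ → (-4,48,22)
river: ρ → (22,40,-12)
river: ρ → (-12,32,34)
river: ρ → (34,36,-10)
river: ρ → (-10,44,18)
river: ρ → (18,28,-26)
closes: descent 0, river 22
min |a| on river = 2

2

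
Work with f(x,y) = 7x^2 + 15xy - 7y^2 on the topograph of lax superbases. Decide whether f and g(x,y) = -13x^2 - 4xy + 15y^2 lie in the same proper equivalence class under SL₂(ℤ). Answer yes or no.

D₁ = 421, D₂ = 796
discriminants differ ⇒ not SL₂(ℤ)-equivalent

no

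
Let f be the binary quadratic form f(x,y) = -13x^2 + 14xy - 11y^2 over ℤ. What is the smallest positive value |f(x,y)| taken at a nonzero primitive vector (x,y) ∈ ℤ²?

translate: b→12 (≡-14 mod 26), so (13,-14,11)→(13,12,10)
flip: (13,12,10)→(10,-12,13)
translate: b→8 (≡-12 mod 20), so (10,-12,13)→(10,8,11)
reduced (well bottom): (10,8,11) with a≤c, −a<b≤a
well minimum |f| = |-10| = 10 (negative-definite)

10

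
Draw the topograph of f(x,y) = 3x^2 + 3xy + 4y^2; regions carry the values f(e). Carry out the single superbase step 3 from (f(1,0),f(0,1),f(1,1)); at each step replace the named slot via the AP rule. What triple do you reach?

start (3,4,10) = (f(1,0),f(0,1),f(1,1))
replace slot 3: 2·(3+4) − 10 = 4 → (3,4,4)

3,4,4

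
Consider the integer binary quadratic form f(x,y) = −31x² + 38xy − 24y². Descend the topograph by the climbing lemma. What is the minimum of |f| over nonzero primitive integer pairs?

translate: b→24 (≡-38 mod 62), so (31,-38,24)→(31,24,17)
flip: (31,24,17)→(17,-24,31)
translate: b→10 (≡-24 mod 34), so (17,-24,31)→(17,10,24)
reduced (well bottom): (17,10,24) with a≤c, −a<b≤a
well minimum |f| = |-17| = 17 (negative-definite)

17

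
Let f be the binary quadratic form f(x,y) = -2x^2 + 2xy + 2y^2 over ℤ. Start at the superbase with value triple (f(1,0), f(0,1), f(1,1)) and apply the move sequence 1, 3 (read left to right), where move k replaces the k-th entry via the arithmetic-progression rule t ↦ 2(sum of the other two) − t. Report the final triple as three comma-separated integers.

start (-2,2,2) = (f(1,0),f(0,1),f(1,1))
replace slot 1: 2·(2+2) − (-2) = 10 → (10,2,2)
replace slot 3: 2·(10+2) − 2 = 22 → (10,2,22)

10,2,22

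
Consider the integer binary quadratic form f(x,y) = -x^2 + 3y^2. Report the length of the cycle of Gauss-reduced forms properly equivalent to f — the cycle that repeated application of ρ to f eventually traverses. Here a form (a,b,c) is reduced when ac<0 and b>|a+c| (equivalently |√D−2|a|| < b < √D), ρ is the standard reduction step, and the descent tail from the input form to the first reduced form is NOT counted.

D = 12, ⌊√D⌋ = 3
descent: ρ → (3,0,-1)
descent: ρ → (-1,2,2)  [lands on river]
river: ρ → (2,2,-1)
ρ-cycle length = 2 (tail of 2 descent steps not counted)

2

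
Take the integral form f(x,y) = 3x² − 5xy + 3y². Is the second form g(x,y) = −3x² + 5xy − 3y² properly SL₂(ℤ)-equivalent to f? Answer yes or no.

D₁ = -11, D₂ = -11
f: translate: b→1 (≡-5 mod 6), so (3,-5,3)→(3,1,1)
f: flip: (3,1,1)→(1,-1,3)
f: translate: b→1 (≡-1 mod 2), so (1,-1,3)→(1,1,3)
f: reduced (well bottom): (1,1,3) with a≤c, −a<b≤a
g is negative-definite; reduce −g:
−g: translate: b→1 (≡-5 mod 6), so (3,-5,3)→(3,1,1)
−g: flip: (3,1,1)→(1,-1,3)
−g: translate: b→1 (≡-1 mod 2), so (1,-1,3)→(1,1,3)
−g: reduced (well bottom): (1,1,3) with a≤c, −a<b≤a
flip sign back: reduced form of g is (-1,-1,-3)
reduced forms (1, 1, 3) vs (-1, -1, -3) ⇒ inequivalent

no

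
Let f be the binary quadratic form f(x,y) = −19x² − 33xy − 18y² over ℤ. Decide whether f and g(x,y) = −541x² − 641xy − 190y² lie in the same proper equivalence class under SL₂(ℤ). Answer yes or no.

D₁ = -279, D₂ = -279
f is negative-definite; reduce −f:
−f: translate: b→-5 (≡33 mod 38), so (19,33,18)→(19,-5,4)
−f: flip: (19,-5,4)→(4,5,19)
−f: translate: b→-3 (≡5 mod 8), so (4,5,19)→(4,-3,18)
−f: reduced (well bottom): (4,-3,18) with a≤c, −a<b≤a
flip sign back: reduced form of f is (-4,3,-18)
g is negative-definite; reduce −g:
−g: translate: b→-441 (≡641 mod 1082), so (541,641,190)→(541,-441,90)
−g: flip: (541,-441,90)→(90,441,541)
−g: translate: b→81 (≡441 mod 180), so (90,441,541)→(90,81,19)
−g: flip: (90,81,19)→(19,-81,90)
−g: translate: b→-5 (≡-81 mod 38), so (19,-81,90)→(19,-5,4)
−g: flip: (19,-5,4)→(4,5,19)
−g: translate: b→-3 (≡5 mod 8), so (4,5,19)→(4,-3,18)
−g: reduced (well bottom): (4,-3,18) with a≤c, −a<b≤a
flip sign back: reduced form of g is (-4,3,-18)
reduced forms (-4, 3, -18) vs (-4, 3, -18) ⇒ equivalent

yes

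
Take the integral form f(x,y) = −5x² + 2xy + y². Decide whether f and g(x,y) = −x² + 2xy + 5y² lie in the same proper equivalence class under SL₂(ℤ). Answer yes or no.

D₁ = 24, D₂ = 24
river cycle of f (length 2): (1, 4, -2), (-2, 4, 1)
river cycle of g (length 2): (-1, 4, 2), (2, 4, -1)
cycles differ ⇒ inequivalent

no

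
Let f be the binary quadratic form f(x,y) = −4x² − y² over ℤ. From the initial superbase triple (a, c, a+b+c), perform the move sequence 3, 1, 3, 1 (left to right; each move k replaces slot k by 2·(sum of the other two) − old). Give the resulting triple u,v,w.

start (-4,-1,-5) = (f(1,0),f(0,1),f(1,1))
replace slot 3: 2·((-4)+(-1)) − (-5) = -5 → (-4,-1,-5)
replace slot 1: 2·((-1)+(-5)) − (-4) = -8 → (-8,-1,-5)
replace slot 3: 2·((-8)+(-1)) − (-5) = -13 → (-8,-1,-13)
replace slot 1: 2·((-1)+(-13)) − (-8) = -20 → (-20,-1,-13)

-20,-1,-13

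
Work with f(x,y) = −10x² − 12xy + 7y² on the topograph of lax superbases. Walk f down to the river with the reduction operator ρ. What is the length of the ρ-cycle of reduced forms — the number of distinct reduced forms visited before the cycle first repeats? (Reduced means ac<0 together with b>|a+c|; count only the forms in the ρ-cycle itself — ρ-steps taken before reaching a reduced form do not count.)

D = 424, ⌊√D⌋ = 20
descent: ρ → (7,12,-10)  [lands on river]
river: ρ → (-10,8,9)
river: ρ → (9,10,-9)
river: ρ → (-9,8,10)
river: ρ → (10,12,-7)
river: ρ → (-7,16,6)
river: ρ → (6,20,-1)
river: ρ → (-1,20,6)
river: ρ → (6,16,-7)
river: ρ → (-7,12,10)
river: ρ → (10,8,-9)
river: ρ → (-9,10,9)
river: ρ → (9,8,-10)
river: ρ → (-10,12,7)
river: ρ → (7,16,-6)
river: ρ → (-6,20,1)
river: ρ → (1,20,-6)
river: ρ → (-6,16,7)
ρ-cycle length = 18 (tail of 1 descent step not counted)

18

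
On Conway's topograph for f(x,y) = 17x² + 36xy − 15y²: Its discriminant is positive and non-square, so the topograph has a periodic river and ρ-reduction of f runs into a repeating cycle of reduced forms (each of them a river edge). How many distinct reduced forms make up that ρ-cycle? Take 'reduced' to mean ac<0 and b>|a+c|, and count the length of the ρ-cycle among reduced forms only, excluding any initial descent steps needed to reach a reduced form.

D = 2316, ⌊√D⌋ = 48
river: ρ → (-15,24,29)
river: ρ → (29,34,-10)
river: ρ → (-10,46,5)
river: ρ → (5,44,-19)
river: ρ → (-19,32,17)
river: ρ → (17,36,-15)
ρ-cycle length = 6 (tail of 0 descent steps not counted)

6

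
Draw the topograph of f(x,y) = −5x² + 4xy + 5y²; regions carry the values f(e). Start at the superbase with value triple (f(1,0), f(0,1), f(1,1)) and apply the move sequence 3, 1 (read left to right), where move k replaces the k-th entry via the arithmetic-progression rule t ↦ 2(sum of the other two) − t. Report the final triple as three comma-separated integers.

start (-5,5,4) = (f(1,0),f(0,1),f(1,1))
replace slot 3: 2·((-5)+5) − 4 = -4 → (-5,5,-4)
replace slot 1: 2·(5+(-4)) − (-5) = 7 → (7,5,-4)

7,5,-4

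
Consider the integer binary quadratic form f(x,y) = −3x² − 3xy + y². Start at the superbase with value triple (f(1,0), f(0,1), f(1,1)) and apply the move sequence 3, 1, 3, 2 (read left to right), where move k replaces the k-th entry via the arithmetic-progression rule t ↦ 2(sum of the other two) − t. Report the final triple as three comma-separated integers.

start (-3,1,-5) = (f(1,0),f(0,1),f(1,1))
replace slot 3: 2·((-3)+1) − (-5) = 1 → (-3,1,1)
replace slot 1: 2·(1+1) − (-3) = 7 → (7,1,1)
replace slot 3: 2·(7+1) − 1 = 15 → (7,1,15)
replace slot 2: 2·(7+15) − 1 = 43 → (7,43,15)

7,43,15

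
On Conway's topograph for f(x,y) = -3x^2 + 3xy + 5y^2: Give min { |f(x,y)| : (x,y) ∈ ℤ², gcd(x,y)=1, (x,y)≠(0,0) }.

river: ρ → (5,7,-1)
river: ρ → (-1,7,5)
river: ρ → (5,3,-3)
river: ρ → (-3,3,5)
closes: descent 0, river 4
min |a| on river = 1

1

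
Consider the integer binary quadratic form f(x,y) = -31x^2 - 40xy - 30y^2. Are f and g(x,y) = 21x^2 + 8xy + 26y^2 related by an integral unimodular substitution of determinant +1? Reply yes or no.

D₁ = -2120, D₂ = -2120
f is negative-definite; reduce −f:
−f: translate: b→-22 (≡40 mod 62), so (31,40,30)→(31,-22,21)
−f: flip: (31,-22,21)→(21,22,31)
−f: translate: b→-20 (≡22 mod 42), so (21,22,31)→(21,-20,30)
−f: reduced (well bottom): (21,-20,30) with a≤c, −a<b≤a
flip sign back: reduced form of f is (-21,20,-30)
g: reduced (well bottom): (21,8,26) with a≤c, −a<b≤a
reduced forms (-21, 20, -30) vs (21, 8, 26) ⇒ inequivalent

no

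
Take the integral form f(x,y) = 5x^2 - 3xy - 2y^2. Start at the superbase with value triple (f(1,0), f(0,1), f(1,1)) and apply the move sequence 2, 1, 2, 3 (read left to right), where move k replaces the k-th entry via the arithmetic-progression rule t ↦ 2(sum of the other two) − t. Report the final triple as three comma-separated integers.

start (5,-2,0) = (f(1,0),f(0,1),f(1,1))
replace slot 2: 2·(5+0) − (-2) = 12 → (5,12,0)
replace slot 1: 2·(12+0) − 5 = 19 → (19,12,0)
replace slot 2: 2·(19+0) − 12 = 26 → (19,26,0)
replace slot 3: 2·(19+26) − 0 = 90 → (19,26,90)

19,26,90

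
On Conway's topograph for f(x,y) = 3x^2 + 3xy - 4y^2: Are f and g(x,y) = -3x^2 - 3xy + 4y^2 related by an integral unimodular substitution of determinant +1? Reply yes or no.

D₁ = 57, D₂ = 57
river cycle of f (length 6): (-4, 5, 2), (2, 7, -1), (-1, 7, 2), (2, 5, -4), (-4, 3, 3), (3, 3, -4)
river cycle of g (length 6): (4, 3, -3), (-3, 3, 4), (4, 5, -2), (-2, 7, 1), (1, 7, -2), (-2, 5, 4)
cycles differ ⇒ inequivalent

no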